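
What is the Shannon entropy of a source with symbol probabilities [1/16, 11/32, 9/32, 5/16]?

H(X) = -Σ p(x) log₂ p(x)
  -1/16 × log₂(1/16) = 0.2500
  -11/32 × log₂(11/32) = 0.5296
  -9/32 × log₂(9/32) = 0.5147
  -5/16 × log₂(5/16) = 0.5244
H(X) = 1.8187 bits


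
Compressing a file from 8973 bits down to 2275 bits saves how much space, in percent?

Space savings = (1 - Compressed/Original) × 100%
= (1 - 2275/8973) × 100%
= 74.65%


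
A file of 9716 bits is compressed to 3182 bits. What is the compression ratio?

Compression ratio = Original / Compressed
= 9716 / 3182 = 3.05:1


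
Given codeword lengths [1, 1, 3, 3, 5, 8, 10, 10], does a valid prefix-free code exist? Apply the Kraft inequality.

Kraft inequality: Σ 2^(-l_i) ≤ 1 for prefix-free code
Calculating: 2^(-1) + 2^(-1) + 2^(-3) + 2^(-3) + 2^(-5) + 2^(-8) + 2^(-10) + 2^(-10)
= 0.5 + 0.5 + 0.125 + 0.125 + 0.03125 + 0.00390625 + 0.0009765625 + 0.0009765625
= 1.2871
Since 1.2871 > 1, prefix-free code does not exist


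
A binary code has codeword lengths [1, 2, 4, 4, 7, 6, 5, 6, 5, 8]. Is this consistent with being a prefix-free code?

Kraft inequality: Σ 2^(-l_i) ≤ 1 for prefix-free code
Calculating: 2^(-1) + 2^(-2) + 2^(-4) + 2^(-4) + 2^(-7) + 2^(-6) + 2^(-5) + 2^(-6) + 2^(-5) + 2^(-8)
= 0.5 + 0.25 + 0.0625 + 0.0625 + 0.0078125 + 0.015625 + 0.03125 + 0.015625 + 0.03125 + 0.00390625
= 0.9805
Since 0.9805 ≤ 1, prefix-free code exists


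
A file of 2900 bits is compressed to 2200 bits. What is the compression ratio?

Compression ratio = Original / Compressed
= 2900 / 2200 = 1.32:1


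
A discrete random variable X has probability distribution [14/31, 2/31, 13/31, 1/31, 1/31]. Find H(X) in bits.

H(X) = -Σ p(x) log₂ p(x)
  -14/31 × log₂(14/31) = 0.5179
  -2/31 × log₂(2/31) = 0.2551
  -13/31 × log₂(13/31) = 0.5258
  -1/31 × log₂(1/31) = 0.1598
  -1/31 × log₂(1/31) = 0.1598
H(X) = 1.6184 bits


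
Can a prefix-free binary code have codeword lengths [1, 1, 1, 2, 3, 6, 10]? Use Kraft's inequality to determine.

Kraft inequality: Σ 2^(-l_i) ≤ 1 for prefix-free code
Calculating: 2^(-1) + 2^(-1) + 2^(-1) + 2^(-2) + 2^(-3) + 2^(-6) + 2^(-10)
= 0.5 + 0.5 + 0.5 + 0.25 + 0.125 + 0.015625 + 0.0009765625
= 1.8916
Since 1.8916 > 1, prefix-free code does not exist


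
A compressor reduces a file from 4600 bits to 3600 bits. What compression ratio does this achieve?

Compression ratio = Original / Compressed
= 4600 / 3600 = 1.28:1


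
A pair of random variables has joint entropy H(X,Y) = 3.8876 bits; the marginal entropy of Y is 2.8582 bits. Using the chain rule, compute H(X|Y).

Chain rule: H(X,Y) = H(X|Y) + H(Y)
H(X|Y) = H(X,Y) - H(Y) = 3.8876 - 2.8582 = 1.0294 bits


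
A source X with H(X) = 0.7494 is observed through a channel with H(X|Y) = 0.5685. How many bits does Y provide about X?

I(X;Y) = H(X) - H(X|Y)
I(X;Y) = 0.7494 - 0.5685 = 0.1809 bits


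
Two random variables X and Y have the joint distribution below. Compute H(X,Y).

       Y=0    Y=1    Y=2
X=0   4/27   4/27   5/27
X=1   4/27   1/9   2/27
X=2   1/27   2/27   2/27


H(X,Y) = -Σ p(x,y) log₂ p(x,y)
  p(0,0)=4/27: -0.1481 × log₂(0.1481) = 0.4081
  p(0,1)=4/27: -0.1481 × log₂(0.1481) = 0.4081
  p(0,2)=5/27: -0.1852 × log₂(0.1852) = 0.4505
  p(1,0)=4/27: -0.1481 × log₂(0.1481) = 0.4081
  p(1,1)=1/9: -0.1111 × log₂(0.1111) = 0.3522
  p(1,2)=2/27: -0.0741 × log₂(0.0741) = 0.2781
  p(2,0)=1/27: -0.0370 × log₂(0.0370) = 0.1761
  p(2,1)=2/27: -0.0741 × log₂(0.0741) = 0.2781
  p(2,2)=2/27: -0.0741 × log₂(0.0741) = 0.2781
H(X,Y) = 3.0377 bits


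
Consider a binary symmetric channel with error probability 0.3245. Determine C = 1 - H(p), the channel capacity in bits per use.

For BSC with error probability p:
C = 1 - H(p) where H(p) is binary entropy
H(0.3245) = -0.3245 × log₂(0.3245) - 0.6755 × log₂(0.6755)
H(p) = 0.9092
C = 1 - 0.9092 = 0.0908 bits/use


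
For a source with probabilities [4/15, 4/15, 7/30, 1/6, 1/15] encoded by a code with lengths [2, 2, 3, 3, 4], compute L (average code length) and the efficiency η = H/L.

Average length L = Σ p_i × l_i = 2.5333 bits
Entropy H = 2.1982 bits
Efficiency η = H/L × 100% = 86.77%


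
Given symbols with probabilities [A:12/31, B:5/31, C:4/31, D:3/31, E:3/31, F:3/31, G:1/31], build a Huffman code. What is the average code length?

Huffman tree construction:
Combine smallest probabilities repeatedly
Resulting codes:
  A: 0 (length 1)
  B: 110 (length 3)
  C: 100 (length 3)
  D: 1011 (length 4)
  E: 1110 (length 4)
  F: 1111 (length 4)
  G: 1010 (length 4)
Average length = Σ p(s) × length(s) = 2.5484 bits


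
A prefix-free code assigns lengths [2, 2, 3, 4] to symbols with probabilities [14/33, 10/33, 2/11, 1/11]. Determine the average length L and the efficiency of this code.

Average length L = Σ p_i × l_i = 2.3636 bits
Entropy H = 1.8084 bits
Efficiency η = H/L × 100% = 76.51%


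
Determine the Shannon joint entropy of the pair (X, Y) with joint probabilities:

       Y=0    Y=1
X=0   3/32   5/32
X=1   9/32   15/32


H(X,Y) = -Σ p(x,y) log₂ p(x,y)
  p(0,0)=3/32: -0.0938 × log₂(0.0938) = 0.3202
  p(0,1)=5/32: -0.1562 × log₂(0.1562) = 0.4184
  p(1,0)=9/32: -0.2812 × log₂(0.2812) = 0.5147
  p(1,1)=15/32: -0.4688 × log₂(0.4688) = 0.5124
H(X,Y) = 1.7657 bits


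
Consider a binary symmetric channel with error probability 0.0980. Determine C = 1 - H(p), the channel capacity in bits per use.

For BSC with error probability p:
C = 1 - H(p) where H(p) is binary entropy
H(0.0980) = -0.0980 × log₂(0.0980) - 0.9020 × log₂(0.9020)
H(p) = 0.4626
C = 1 - 0.4626 = 0.5374 bits/use


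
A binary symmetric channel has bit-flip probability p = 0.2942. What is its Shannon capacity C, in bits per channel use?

For BSC with error probability p:
C = 1 - H(p) where H(p) is binary entropy
H(0.2942) = -0.2942 × log₂(0.2942) - 0.7058 × log₂(0.7058)
H(p) = 0.8741
C = 1 - 0.8741 = 0.1259 bits/use


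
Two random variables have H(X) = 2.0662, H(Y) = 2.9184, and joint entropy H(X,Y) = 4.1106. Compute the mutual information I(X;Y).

I(X;Y) = H(X) + H(Y) - H(X,Y)
I(X;Y) = 2.0662 + 2.9184 - 4.1106 = 0.874 bits


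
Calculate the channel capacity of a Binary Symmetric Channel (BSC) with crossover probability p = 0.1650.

For BSC with error probability p:
C = 1 - H(p) where H(p) is binary entropy
H(0.1650) = -0.1650 × log₂(0.1650) - 0.8350 × log₂(0.8350)
H(p) = 0.6461
C = 1 - 0.6461 = 0.3539 bits/use


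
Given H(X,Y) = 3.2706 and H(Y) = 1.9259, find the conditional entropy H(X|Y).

Chain rule: H(X,Y) = H(X|Y) + H(Y)
H(X|Y) = H(X,Y) - H(Y) = 3.2706 - 1.9259 = 1.3447 bits


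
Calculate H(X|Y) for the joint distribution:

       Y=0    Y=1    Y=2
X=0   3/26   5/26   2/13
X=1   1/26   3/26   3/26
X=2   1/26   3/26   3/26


H(X|Y) = Σ_y p(y) H(X|Y=y)
  p(Y=0) = 5/26, H(X|Y=0) = 1.3710
  p(Y=1) = 11/26, H(X|Y=1) = 1.5395
  p(Y=2) = 5/13, H(X|Y=2) = 1.5710
H(X|Y) = 0.1923×1.3710 + 0.4231×1.5395 + 0.3846×1.5710 = 1.5192 bits


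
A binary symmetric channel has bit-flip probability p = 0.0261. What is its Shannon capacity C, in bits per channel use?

For BSC with error probability p:
C = 1 - H(p) where H(p) is binary entropy
H(0.0261) = -0.0261 × log₂(0.0261) - 0.9739 × log₂(0.9739)
H(p) = 0.1744
C = 1 - 0.1744 = 0.8256 bits/use


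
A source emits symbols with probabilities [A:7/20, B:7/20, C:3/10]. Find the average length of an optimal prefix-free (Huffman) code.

Huffman tree construction:
Combine smallest probabilities repeatedly
Resulting codes:
  A: 11 (length 2)
  B: 0 (length 1)
  C: 10 (length 2)
Average length = Σ p(s) × length(s) = 1.6500 bits


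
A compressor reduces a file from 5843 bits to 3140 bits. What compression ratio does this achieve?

Compression ratio = Original / Compressed
= 5843 / 3140 = 1.86:1


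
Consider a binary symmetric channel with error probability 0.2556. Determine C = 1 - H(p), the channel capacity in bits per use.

For BSC with error probability p:
C = 1 - H(p) where H(p) is binary entropy
H(0.2556) = -0.2556 × log₂(0.2556) - 0.7444 × log₂(0.7444)
H(p) = 0.8200
C = 1 - 0.8200 = 0.1800 bits/use


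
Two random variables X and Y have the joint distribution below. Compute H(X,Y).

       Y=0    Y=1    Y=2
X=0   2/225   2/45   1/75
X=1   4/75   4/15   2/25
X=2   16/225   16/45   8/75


H(X,Y) = -Σ p(x,y) log₂ p(x,y)
  p(0,0)=2/225: -0.0089 × log₂(0.0089) = 0.0606
  p(0,1)=2/45: -0.0444 × log₂(0.0444) = 0.1996
  p(0,2)=1/75: -0.0133 × log₂(0.0133) = 0.0831
  p(1,0)=4/75: -0.0533 × log₂(0.0533) = 0.2255
  p(1,1)=4/15: -0.2667 × log₂(0.2667) = 0.5085
  p(1,2)=2/25: -0.0800 × log₂(0.0800) = 0.2915
  p(2,0)=16/225: -0.0711 × log₂(0.0711) = 0.2712
  p(2,1)=16/45: -0.3556 × log₂(0.3556) = 0.5304
  p(2,2)=8/75: -0.1067 × log₂(0.1067) = 0.3444
H(X,Y) = 2.5149 bits


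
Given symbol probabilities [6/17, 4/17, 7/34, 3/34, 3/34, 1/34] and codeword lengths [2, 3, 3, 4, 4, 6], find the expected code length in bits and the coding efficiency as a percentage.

Average length L = Σ p_i × l_i = 2.9118 bits
Entropy H = 2.2586 bits
Efficiency η = H/L × 100% = 77.57%


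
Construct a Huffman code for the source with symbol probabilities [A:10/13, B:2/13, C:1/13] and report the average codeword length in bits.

Huffman tree construction:
Combine smallest probabilities repeatedly
Resulting codes:
  A: 1 (length 1)
  B: 01 (length 2)
  C: 00 (length 2)
Average length = Σ p(s) × length(s) = 1.2308 bits


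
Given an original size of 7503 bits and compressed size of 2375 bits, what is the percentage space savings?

Space savings = (1 - Compressed/Original) × 100%
= (1 - 2375/7503) × 100%
= 68.35%


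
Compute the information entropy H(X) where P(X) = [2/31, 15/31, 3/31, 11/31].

H(X) = -Σ p(x) log₂ p(x)
  -2/31 × log₂(2/31) = 0.2551
  -15/31 × log₂(15/31) = 0.5068
  -3/31 × log₂(3/31) = 0.3261
  -11/31 × log₂(11/31) = 0.5304
H(X) = 1.6183 bits


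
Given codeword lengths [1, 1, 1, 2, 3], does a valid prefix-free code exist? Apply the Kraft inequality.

Kraft inequality: Σ 2^(-l_i) ≤ 1 for prefix-free code
Calculating: 2^(-1) + 2^(-1) + 2^(-1) + 2^(-2) + 2^(-3)
= 0.5 + 0.5 + 0.5 + 0.25 + 0.125
= 1.8750
Since 1.8750 > 1, prefix-free code does not exist


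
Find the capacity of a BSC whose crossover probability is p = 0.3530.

For BSC with error probability p:
C = 1 - H(p) where H(p) is binary entropy
H(0.3530) = -0.3530 × log₂(0.3530) - 0.6470 × log₂(0.6470)
H(p) = 0.9367
C = 1 - 0.9367 = 0.0633 bits/use


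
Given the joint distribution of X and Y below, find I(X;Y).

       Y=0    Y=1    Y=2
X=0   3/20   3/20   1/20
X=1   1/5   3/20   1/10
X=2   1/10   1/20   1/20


H(X) = 1.5129, H(Y) = 1.5129, H(X,Y) = 3.0087
I(X;Y) = H(X) + H(Y) - H(X,Y) = 0.0171 bits


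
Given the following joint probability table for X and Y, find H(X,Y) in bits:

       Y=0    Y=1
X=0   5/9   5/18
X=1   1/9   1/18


H(X,Y) = -Σ p(x,y) log₂ p(x,y)
  p(0,0)=5/9: -0.5556 × log₂(0.5556) = 0.4711
  p(0,1)=5/18: -0.2778 × log₂(0.2778) = 0.5133
  p(1,0)=1/9: -0.1111 × log₂(0.1111) = 0.3522
  p(1,1)=1/18: -0.0556 × log₂(0.0556) = 0.2317
H(X,Y) = 1.5683 bits


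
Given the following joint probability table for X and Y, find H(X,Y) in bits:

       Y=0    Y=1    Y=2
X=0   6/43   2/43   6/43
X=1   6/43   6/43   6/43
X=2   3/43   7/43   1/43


H(X,Y) = -Σ p(x,y) log₂ p(x,y)
  p(0,0)=6/43: -0.1395 × log₂(0.1395) = 0.3965
  p(0,1)=2/43: -0.0465 × log₂(0.0465) = 0.2059
  p(0,2)=6/43: -0.1395 × log₂(0.1395) = 0.3965
  p(1,0)=6/43: -0.1395 × log₂(0.1395) = 0.3965
  p(1,1)=6/43: -0.1395 × log₂(0.1395) = 0.3965
  p(1,2)=6/43: -0.1395 × log₂(0.1395) = 0.3965
  p(2,0)=3/43: -0.0698 × log₂(0.0698) = 0.2680
  p(2,1)=7/43: -0.1628 × log₂(0.1628) = 0.4263
  p(2,2)=1/43: -0.0233 × log₂(0.0233) = 0.1262
H(X,Y) = 3.0087 bits


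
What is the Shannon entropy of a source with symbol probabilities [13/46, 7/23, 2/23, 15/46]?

H(X) = -Σ p(x) log₂ p(x)
  -13/46 × log₂(13/46) = 0.5152
  -7/23 × log₂(7/23) = 0.5223
  -2/23 × log₂(2/23) = 0.3064
  -15/46 × log₂(15/46) = 0.5272
H(X) = 1.8711 bits


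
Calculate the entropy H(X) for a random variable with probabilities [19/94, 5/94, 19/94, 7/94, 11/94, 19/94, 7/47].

H(X) = -Σ p(x) log₂ p(x)
  -19/94 × log₂(19/94) = 0.4662
  -5/94 × log₂(5/94) = 0.2251
  -19/94 × log₂(19/94) = 0.4662
  -7/94 × log₂(7/94) = 0.2790
  -11/94 × log₂(11/94) = 0.3622
  -19/94 × log₂(19/94) = 0.4662
  -7/47 × log₂(7/47) = 0.4092
H(X) = 2.6743 bits


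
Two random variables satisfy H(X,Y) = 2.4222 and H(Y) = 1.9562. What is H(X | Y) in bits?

Chain rule: H(X,Y) = H(X|Y) + H(Y)
H(X|Y) = H(X,Y) - H(Y) = 2.4222 - 1.9562 = 0.466 bits


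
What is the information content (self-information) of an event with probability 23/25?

Information content I(x) = -log₂(p(x))
I = -log₂(23/25) = -log₂(0.9200)
I = 0.1203 bits


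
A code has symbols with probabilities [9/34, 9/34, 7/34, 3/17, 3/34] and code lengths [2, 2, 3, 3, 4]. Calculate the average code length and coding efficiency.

Average length L = Σ p_i × l_i = 2.5588 bits
Entropy H = 2.2353 bits
Efficiency η = H/L × 100% = 87.36%


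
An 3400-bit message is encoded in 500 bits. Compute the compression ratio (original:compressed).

Compression ratio = Original / Compressed
= 3400 / 500 = 6.80:1


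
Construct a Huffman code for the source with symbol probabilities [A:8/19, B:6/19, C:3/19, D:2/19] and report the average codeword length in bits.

Huffman tree construction:
Combine smallest probabilities repeatedly
Resulting codes:
  A: 0 (length 1)
  B: 11 (length 2)
  C: 101 (length 3)
  D: 100 (length 3)
Average length = Σ p(s) × length(s) = 1.8421 bits


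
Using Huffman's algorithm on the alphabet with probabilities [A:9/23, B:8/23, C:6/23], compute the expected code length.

Huffman tree construction:
Combine smallest probabilities repeatedly
Resulting codes:
  A: 0 (length 1)
  B: 11 (length 2)
  C: 10 (length 2)
Average length = Σ p(s) × length(s) = 1.6087 bits


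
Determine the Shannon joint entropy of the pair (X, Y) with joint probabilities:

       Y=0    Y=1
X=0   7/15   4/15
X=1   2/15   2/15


H(X,Y) = -Σ p(x,y) log₂ p(x,y)
  p(0,0)=7/15: -0.4667 × log₂(0.4667) = 0.5131
  p(0,1)=4/15: -0.2667 × log₂(0.2667) = 0.5085
  p(1,0)=2/15: -0.1333 × log₂(0.1333) = 0.3876
  p(1,1)=2/15: -0.1333 × log₂(0.1333) = 0.3876
H(X,Y) = 1.7968 bits


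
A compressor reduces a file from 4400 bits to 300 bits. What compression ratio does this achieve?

Compression ratio = Original / Compressed
= 4400 / 300 = 14.67:1


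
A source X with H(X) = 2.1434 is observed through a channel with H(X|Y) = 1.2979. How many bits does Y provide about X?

I(X;Y) = H(X) - H(X|Y)
I(X;Y) = 2.1434 - 1.2979 = 0.8455 bits


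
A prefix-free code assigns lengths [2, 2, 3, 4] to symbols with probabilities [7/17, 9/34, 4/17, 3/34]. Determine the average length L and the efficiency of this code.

Average length L = Σ p_i × l_i = 2.4118 bits
Entropy H = 1.8349 bits
Efficiency η = H/L × 100% = 76.08%


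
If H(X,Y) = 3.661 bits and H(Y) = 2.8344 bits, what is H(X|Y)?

Chain rule: H(X,Y) = H(X|Y) + H(Y)
H(X|Y) = H(X,Y) - H(Y) = 3.661 - 2.8344 = 0.8266 bits


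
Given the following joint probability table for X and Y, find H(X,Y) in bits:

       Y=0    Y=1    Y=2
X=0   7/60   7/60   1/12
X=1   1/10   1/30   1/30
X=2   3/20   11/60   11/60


H(X,Y) = -Σ p(x,y) log₂ p(x,y)
  p(0,0)=7/60: -0.1167 × log₂(0.1167) = 0.3616
  p(0,1)=7/60: -0.1167 × log₂(0.1167) = 0.3616
  p(0,2)=1/12: -0.0833 × log₂(0.0833) = 0.2987
  p(1,0)=1/10: -0.1000 × log₂(0.1000) = 0.3322
  p(1,1)=1/30: -0.0333 × log₂(0.0333) = 0.1636
  p(1,2)=1/30: -0.0333 × log₂(0.0333) = 0.1636
  p(2,0)=3/20: -0.1500 × log₂(0.1500) = 0.4105
  p(2,1)=11/60: -0.1833 × log₂(0.1833) = 0.4487
  p(2,2)=11/60: -0.1833 × log₂(0.1833) = 0.4487
H(X,Y) = 2.9892 bits


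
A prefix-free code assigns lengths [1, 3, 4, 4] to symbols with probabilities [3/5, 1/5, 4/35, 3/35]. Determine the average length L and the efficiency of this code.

Average length L = Σ p_i × l_i = 2.0000 bits
Entropy H = 1.5680 bits
Efficiency η = H/L × 100% = 78.40%


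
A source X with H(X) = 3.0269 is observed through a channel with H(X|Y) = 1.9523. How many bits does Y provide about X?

I(X;Y) = H(X) - H(X|Y)
I(X;Y) = 3.0269 - 1.9523 = 1.0746 bits


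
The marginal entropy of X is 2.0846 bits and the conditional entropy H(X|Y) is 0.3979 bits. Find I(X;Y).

I(X;Y) = H(X) - H(X|Y)
I(X;Y) = 2.0846 - 0.3979 = 1.6867 bits


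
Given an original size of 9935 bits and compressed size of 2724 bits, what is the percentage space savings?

Space savings = (1 - Compressed/Original) × 100%
= (1 - 2724/9935) × 100%
= 72.58%


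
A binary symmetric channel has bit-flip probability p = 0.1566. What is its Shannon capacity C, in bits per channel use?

For BSC with error probability p:
C = 1 - H(p) where H(p) is binary entropy
H(0.1566) = -0.1566 × log₂(0.1566) - 0.8434 × log₂(0.8434)
H(p) = 0.6261
C = 1 - 0.6261 = 0.3739 bits/use


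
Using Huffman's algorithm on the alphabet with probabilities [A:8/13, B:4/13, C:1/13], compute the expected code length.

Huffman tree construction:
Combine smallest probabilities repeatedly
Resulting codes:
  A: 1 (length 1)
  B: 01 (length 2)
  C: 00 (length 2)
Average length = Σ p(s) × length(s) = 1.3846 bits


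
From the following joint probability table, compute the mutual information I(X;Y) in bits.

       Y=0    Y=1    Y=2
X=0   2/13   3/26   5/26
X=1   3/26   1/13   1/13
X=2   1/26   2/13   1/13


H(X) = 1.5342, H(Y) = 1.5828, H(X,Y) = 3.0420
I(X;Y) = H(X) + H(Y) - H(X,Y) = 0.0750 bits


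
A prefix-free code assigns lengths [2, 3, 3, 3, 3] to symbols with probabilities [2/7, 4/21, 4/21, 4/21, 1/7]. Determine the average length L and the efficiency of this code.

Average length L = Σ p_i × l_i = 2.7143 bits
Entropy H = 2.2845 bits
Efficiency η = H/L × 100% = 84.16%


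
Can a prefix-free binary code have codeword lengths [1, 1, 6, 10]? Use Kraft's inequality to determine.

Kraft inequality: Σ 2^(-l_i) ≤ 1 for prefix-free code
Calculating: 2^(-1) + 2^(-1) + 2^(-6) + 2^(-10)
= 0.5 + 0.5 + 0.015625 + 0.0009765625
= 1.0166
Since 1.0166 > 1, prefix-free code does not exist


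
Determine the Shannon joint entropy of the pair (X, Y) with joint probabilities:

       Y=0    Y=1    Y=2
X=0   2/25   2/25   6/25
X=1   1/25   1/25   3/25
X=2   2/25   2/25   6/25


H(X,Y) = -Σ p(x,y) log₂ p(x,y)
  p(0,0)=2/25: -0.0800 × log₂(0.0800) = 0.2915
  p(0,1)=2/25: -0.0800 × log₂(0.0800) = 0.2915
  p(0,2)=6/25: -0.2400 × log₂(0.2400) = 0.4941
  p(1,0)=1/25: -0.0400 × log₂(0.0400) = 0.1858
  p(1,1)=1/25: -0.0400 × log₂(0.0400) = 0.1858
  p(1,2)=3/25: -0.1200 × log₂(0.1200) = 0.3671
  p(2,0)=2/25: -0.0800 × log₂(0.0800) = 0.2915
  p(2,1)=2/25: -0.0800 × log₂(0.0800) = 0.2915
  p(2,2)=6/25: -0.2400 × log₂(0.2400) = 0.4941
H(X,Y) = 2.8929 bits


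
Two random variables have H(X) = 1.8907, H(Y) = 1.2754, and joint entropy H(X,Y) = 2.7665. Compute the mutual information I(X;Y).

I(X;Y) = H(X) + H(Y) - H(X,Y)
I(X;Y) = 1.8907 + 1.2754 - 2.7665 = 0.3996 bits


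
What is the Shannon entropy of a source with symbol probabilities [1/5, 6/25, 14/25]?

H(X) = -Σ p(x) log₂ p(x)
  -1/5 × log₂(1/5) = 0.4644
  -6/25 × log₂(6/25) = 0.4941
  -14/25 × log₂(14/25) = 0.4684
H(X) = 1.4270 bits


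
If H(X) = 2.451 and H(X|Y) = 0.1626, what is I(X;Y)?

I(X;Y) = H(X) - H(X|Y)
I(X;Y) = 2.451 - 0.1626 = 2.2884 bits


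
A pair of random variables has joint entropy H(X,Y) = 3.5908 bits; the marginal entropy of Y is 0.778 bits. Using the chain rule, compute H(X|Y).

Chain rule: H(X,Y) = H(X|Y) + H(Y)
H(X|Y) = H(X,Y) - H(Y) = 3.5908 - 0.778 = 2.8128 bits


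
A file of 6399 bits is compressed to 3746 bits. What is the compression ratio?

Compression ratio = Original / Compressed
= 6399 / 3746 = 1.71:1


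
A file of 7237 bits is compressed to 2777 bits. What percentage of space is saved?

Space savings = (1 - Compressed/Original) × 100%
= (1 - 2777/7237) × 100%
= 61.63%


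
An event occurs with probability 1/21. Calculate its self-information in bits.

Information content I(x) = -log₂(p(x))
I = -log₂(1/21) = -log₂(0.0476)
I = 4.3923 bits


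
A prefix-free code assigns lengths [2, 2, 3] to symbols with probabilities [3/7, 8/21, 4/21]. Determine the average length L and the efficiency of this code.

Average length L = Σ p_i × l_i = 2.1905 bits
Entropy H = 1.5100 bits
Efficiency η = H/L × 100% = 68.93%


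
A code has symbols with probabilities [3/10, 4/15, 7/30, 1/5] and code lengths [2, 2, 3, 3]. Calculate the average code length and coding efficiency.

Average length L = Σ p_i × l_i = 2.4333 bits
Entropy H = 1.9839 bits
Efficiency η = H/L × 100% = 81.53%


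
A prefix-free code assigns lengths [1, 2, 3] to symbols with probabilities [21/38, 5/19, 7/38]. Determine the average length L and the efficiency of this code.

Average length L = Σ p_i × l_i = 1.6316 bits
Entropy H = 1.4293 bits
Efficiency η = H/L × 100% = 87.60%


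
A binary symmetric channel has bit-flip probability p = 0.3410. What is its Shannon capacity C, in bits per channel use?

For BSC with error probability p:
C = 1 - H(p) where H(p) is binary entropy
H(0.3410) = -0.3410 × log₂(0.3410) - 0.6590 × log₂(0.6590)
H(p) = 0.9258
C = 1 - 0.9258 = 0.0742 bits/use


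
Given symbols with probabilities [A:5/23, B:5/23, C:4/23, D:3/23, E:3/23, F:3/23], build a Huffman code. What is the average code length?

Huffman tree construction:
Combine smallest probabilities repeatedly
Resulting codes:
  A: 00 (length 2)
  B: 01 (length 2)
  C: 111 (length 3)
  D: 100 (length 3)
  E: 101 (length 3)
  F: 110 (length 3)
Average length = Σ p(s) × length(s) = 2.5652 bits


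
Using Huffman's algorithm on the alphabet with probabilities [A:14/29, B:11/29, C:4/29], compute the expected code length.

Huffman tree construction:
Combine smallest probabilities repeatedly
Resulting codes:
  A: 0 (length 1)
  B: 11 (length 2)
  C: 10 (length 2)
Average length = Σ p(s) × length(s) = 1.5172 bits


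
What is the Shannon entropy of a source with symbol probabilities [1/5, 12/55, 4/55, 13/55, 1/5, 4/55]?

H(X) = -Σ p(x) log₂ p(x)
  -1/5 × log₂(1/5) = 0.4644
  -12/55 × log₂(12/55) = 0.4792
  -4/55 × log₂(4/55) = 0.2750
  -13/55 × log₂(13/55) = 0.4919
  -1/5 × log₂(1/5) = 0.4644
  -4/55 × log₂(4/55) = 0.2750
H(X) = 2.4499 bits


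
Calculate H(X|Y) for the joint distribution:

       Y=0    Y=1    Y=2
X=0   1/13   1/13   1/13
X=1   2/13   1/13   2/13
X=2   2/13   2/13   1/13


H(X|Y) = Σ_y p(y) H(X|Y=y)
  p(Y=0) = 5/13, H(X|Y=0) = 1.5219
  p(Y=1) = 4/13, H(X|Y=1) = 1.5000
  p(Y=2) = 4/13, H(X|Y=2) = 1.5000
H(X|Y) = 0.3846×1.5219 + 0.3077×1.5000 + 0.3077×1.5000 = 1.5084 bits


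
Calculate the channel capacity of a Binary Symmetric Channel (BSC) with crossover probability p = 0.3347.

For BSC with error probability p:
C = 1 - H(p) where H(p) is binary entropy
H(0.3347) = -0.3347 × log₂(0.3347) - 0.6653 × log₂(0.6653)
H(p) = 0.9197
C = 1 - 0.9197 = 0.0803 bits/use


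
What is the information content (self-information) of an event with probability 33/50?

Information content I(x) = -log₂(p(x))
I = -log₂(33/50) = -log₂(0.6600)
I = 0.5995 bits


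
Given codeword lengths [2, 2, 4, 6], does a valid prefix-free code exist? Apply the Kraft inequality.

Kraft inequality: Σ 2^(-l_i) ≤ 1 for prefix-free code
Calculating: 2^(-2) + 2^(-2) + 2^(-4) + 2^(-6)
= 0.25 + 0.25 + 0.0625 + 0.015625
= 0.5781
Since 0.5781 ≤ 1, prefix-free code exists


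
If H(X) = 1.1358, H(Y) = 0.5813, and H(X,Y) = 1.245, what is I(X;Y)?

I(X;Y) = H(X) + H(Y) - H(X,Y)
I(X;Y) = 1.1358 + 0.5813 - 1.245 = 0.4721 bits


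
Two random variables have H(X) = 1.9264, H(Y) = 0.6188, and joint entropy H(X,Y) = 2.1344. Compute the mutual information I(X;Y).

I(X;Y) = H(X) + H(Y) - H(X,Y)
I(X;Y) = 1.9264 + 0.6188 - 2.1344 = 0.4108 bits


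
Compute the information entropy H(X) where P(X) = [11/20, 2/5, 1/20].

H(X) = -Σ p(x) log₂ p(x)
  -11/20 × log₂(11/20) = 0.4744
  -2/5 × log₂(2/5) = 0.5288
  -1/20 × log₂(1/20) = 0.2161
H(X) = 1.2192 bits


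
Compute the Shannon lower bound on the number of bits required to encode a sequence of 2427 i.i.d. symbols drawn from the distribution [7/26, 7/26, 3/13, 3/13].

Entropy H = 1.9957 bits/symbol
Minimum bits = H × n = 1.9957 × 2427
= 4843.63 bits


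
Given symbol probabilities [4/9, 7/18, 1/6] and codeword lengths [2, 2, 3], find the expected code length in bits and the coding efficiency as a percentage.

Average length L = Σ p_i × l_i = 2.1667 bits
Entropy H = 1.4807 bits
Efficiency η = H/L × 100% = 68.34%


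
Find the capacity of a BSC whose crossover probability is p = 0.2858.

For BSC with error probability p:
C = 1 - H(p) where H(p) is binary entropy
H(0.2858) = -0.2858 × log₂(0.2858) - 0.7142 × log₂(0.7142)
H(p) = 0.8632
C = 1 - 0.8632 = 0.1368 bits/use


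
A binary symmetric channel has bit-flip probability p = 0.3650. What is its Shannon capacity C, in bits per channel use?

For BSC with error probability p:
C = 1 - H(p) where H(p) is binary entropy
H(0.3650) = -0.3650 × log₂(0.3650) - 0.6350 × log₂(0.6350)
H(p) = 0.9468
C = 1 - 0.9468 = 0.0532 bits/use


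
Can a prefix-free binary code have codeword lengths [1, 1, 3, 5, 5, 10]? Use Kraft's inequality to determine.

Kraft inequality: Σ 2^(-l_i) ≤ 1 for prefix-free code
Calculating: 2^(-1) + 2^(-1) + 2^(-3) + 2^(-5) + 2^(-5) + 2^(-10)
= 0.5 + 0.5 + 0.125 + 0.03125 + 0.03125 + 0.0009765625
= 1.1885
Since 1.1885 > 1, prefix-free code does not exist


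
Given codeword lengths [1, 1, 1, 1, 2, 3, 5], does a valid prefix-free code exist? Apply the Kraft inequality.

Kraft inequality: Σ 2^(-l_i) ≤ 1 for prefix-free code
Calculating: 2^(-1) + 2^(-1) + 2^(-1) + 2^(-1) + 2^(-2) + 2^(-3) + 2^(-5)
= 0.5 + 0.5 + 0.5 + 0.5 + 0.25 + 0.125 + 0.03125
= 2.4062
Since 2.4062 > 1, prefix-free code does not exist


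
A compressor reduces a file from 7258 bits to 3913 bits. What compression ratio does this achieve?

Compression ratio = Original / Compressed
= 7258 / 3913 = 1.85:1


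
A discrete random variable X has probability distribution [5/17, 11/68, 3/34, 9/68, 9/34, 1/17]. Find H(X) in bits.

H(X) = -Σ p(x) log₂ p(x)
  -5/17 × log₂(5/17) = 0.5193
  -11/68 × log₂(11/68) = 0.4251
  -3/34 × log₂(3/34) = 0.3090
  -9/68 × log₂(9/68) = 0.3861
  -9/34 × log₂(9/34) = 0.5076
  -1/17 × log₂(1/17) = 0.2404
H(X) = 2.3876 bits


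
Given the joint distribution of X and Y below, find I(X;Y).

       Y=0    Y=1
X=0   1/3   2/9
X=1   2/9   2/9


H(X) = 0.9911, H(Y) = 0.9911, H(X,Y) = 1.9749
I(X;Y) = H(X) + H(Y) - H(X,Y) = 0.0072 bits


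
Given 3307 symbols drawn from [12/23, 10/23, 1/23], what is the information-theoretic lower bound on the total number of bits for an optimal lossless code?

Entropy H = 1.2088 bits/symbol
Minimum bits = H × n = 1.2088 × 3307
= 3997.60 bits


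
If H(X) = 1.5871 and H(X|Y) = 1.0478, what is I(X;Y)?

I(X;Y) = H(X) - H(X|Y)
I(X;Y) = 1.5871 - 1.0478 = 0.5393 bits


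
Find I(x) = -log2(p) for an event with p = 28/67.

Information content I(x) = -log₂(p(x))
I = -log₂(28/67) = -log₂(0.4179)
I = 1.2587 bits


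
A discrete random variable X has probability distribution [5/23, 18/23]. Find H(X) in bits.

H(X) = -Σ p(x) log₂ p(x)
  -5/23 × log₂(5/23) = 0.4786
  -18/23 × log₂(18/23) = 0.2768
H(X) = 0.7554 bits


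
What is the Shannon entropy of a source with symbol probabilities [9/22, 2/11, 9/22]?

H(X) = -Σ p(x) log₂ p(x)
  -9/22 × log₂(9/22) = 0.5275
  -2/11 × log₂(2/11) = 0.4472
  -9/22 × log₂(9/22) = 0.5275
H(X) = 1.5022 bits


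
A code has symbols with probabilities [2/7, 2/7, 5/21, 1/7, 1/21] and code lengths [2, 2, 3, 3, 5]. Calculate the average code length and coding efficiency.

Average length L = Σ p_i × l_i = 2.5238 bits
Entropy H = 2.1359 bits
Efficiency η = H/L × 100% = 84.63%


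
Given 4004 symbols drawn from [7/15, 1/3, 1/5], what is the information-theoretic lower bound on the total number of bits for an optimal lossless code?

Entropy H = 1.5058 bits/symbol
Minimum bits = H × n = 1.5058 × 4004
= 6029.32 bits


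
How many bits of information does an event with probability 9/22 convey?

Information content I(x) = -log₂(p(x))
I = -log₂(9/22) = -log₂(0.4091)
I = 1.2895 bits


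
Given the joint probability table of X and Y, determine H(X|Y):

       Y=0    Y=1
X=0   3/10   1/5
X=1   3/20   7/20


H(X|Y) = Σ_y p(y) H(X|Y=y)
  p(Y=0) = 9/20, H(X|Y=0) = 0.9183
  p(Y=1) = 11/20, H(X|Y=1) = 0.9457
H(X|Y) = 0.4500×0.9183 + 0.5500×0.9457 = 0.9333 bits


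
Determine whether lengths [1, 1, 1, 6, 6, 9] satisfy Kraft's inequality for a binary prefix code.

Kraft inequality: Σ 2^(-l_i) ≤ 1 for prefix-free code
Calculating: 2^(-1) + 2^(-1) + 2^(-1) + 2^(-6) + 2^(-6) + 2^(-9)
= 0.5 + 0.5 + 0.5 + 0.015625 + 0.015625 + 0.001953125
= 1.5332
Since 1.5332 > 1, prefix-free code does not exist


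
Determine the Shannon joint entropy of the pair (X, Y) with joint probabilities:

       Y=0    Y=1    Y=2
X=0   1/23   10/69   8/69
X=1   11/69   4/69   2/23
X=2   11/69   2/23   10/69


H(X,Y) = -Σ p(x,y) log₂ p(x,y)
  p(0,0)=1/23: -0.0435 × log₂(0.0435) = 0.1967
  p(0,1)=10/69: -0.1449 × log₂(0.1449) = 0.4039
  p(0,2)=8/69: -0.1159 × log₂(0.1159) = 0.3604
  p(1,0)=11/69: -0.1594 × log₂(0.1594) = 0.4223
  p(1,1)=4/69: -0.0580 × log₂(0.0580) = 0.2382
  p(1,2)=2/23: -0.0870 × log₂(0.0870) = 0.3064
  p(2,0)=11/69: -0.1594 × log₂(0.1594) = 0.4223
  p(2,1)=2/23: -0.0870 × log₂(0.0870) = 0.3064
  p(2,2)=10/69: -0.1449 × log₂(0.1449) = 0.4039
H(X,Y) = 3.0604 bits


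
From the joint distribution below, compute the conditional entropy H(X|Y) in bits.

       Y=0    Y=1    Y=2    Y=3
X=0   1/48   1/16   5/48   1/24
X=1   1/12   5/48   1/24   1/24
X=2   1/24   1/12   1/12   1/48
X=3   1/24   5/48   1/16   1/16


H(X|Y) = Σ_y p(y) H(X|Y=y)
  p(Y=0) = 3/16, H(X|Y=0) = 1.8366
  p(Y=1) = 17/48, H(X|Y=1) = 1.9713
  p(Y=2) = 7/24, H(X|Y=2) = 1.9242
  p(Y=3) = 1/6, H(X|Y=3) = 1.9056
H(X|Y) = 0.1875×1.8366 + 0.3542×1.9713 + 0.2917×1.9242 + 0.1667×1.9056 = 1.9214 bits


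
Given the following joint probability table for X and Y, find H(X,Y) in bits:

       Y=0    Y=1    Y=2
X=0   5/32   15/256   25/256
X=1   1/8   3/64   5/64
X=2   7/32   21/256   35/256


H(X,Y) = -Σ p(x,y) log₂ p(x,y)
  p(0,0)=5/32: -0.1562 × log₂(0.1562) = 0.4184
  p(0,1)=15/256: -0.0586 × log₂(0.0586) = 0.2398
  p(0,2)=25/256: -0.0977 × log₂(0.0977) = 0.3277
  p(1,0)=1/8: -0.1250 × log₂(0.1250) = 0.3750
  p(1,1)=3/64: -0.0469 × log₂(0.0469) = 0.2070
  p(1,2)=5/64: -0.0781 × log₂(0.0781) = 0.2873
  p(2,0)=7/32: -0.2188 × log₂(0.2188) = 0.4796
  p(2,1)=21/256: -0.0820 × log₂(0.0820) = 0.2959
  p(2,2)=35/256: -0.1367 × log₂(0.1367) = 0.3925
H(X,Y) = 3.0234 bits


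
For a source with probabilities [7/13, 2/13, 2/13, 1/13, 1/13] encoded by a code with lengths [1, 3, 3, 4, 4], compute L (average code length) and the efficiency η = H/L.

Average length L = Σ p_i × l_i = 2.0769 bits
Entropy H = 1.8811 bits
Efficiency η = H/L × 100% = 90.57%


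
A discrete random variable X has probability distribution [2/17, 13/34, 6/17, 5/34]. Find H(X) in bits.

H(X) = -Σ p(x) log₂ p(x)
  -2/17 × log₂(2/17) = 0.3632
  -13/34 × log₂(13/34) = 0.5303
  -6/17 × log₂(6/17) = 0.5303
  -5/34 × log₂(5/34) = 0.4067
H(X) = 1.8306 bits


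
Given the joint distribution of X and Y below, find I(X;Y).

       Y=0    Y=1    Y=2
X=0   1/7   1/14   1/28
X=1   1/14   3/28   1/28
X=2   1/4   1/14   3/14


H(X) = 1.4586, H(Y) = 1.5303, H(X,Y) = 2.8818
I(X;Y) = H(X) + H(Y) - H(X,Y) = 0.1072 bits


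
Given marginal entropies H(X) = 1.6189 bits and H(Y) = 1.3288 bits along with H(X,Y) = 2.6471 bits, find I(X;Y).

I(X;Y) = H(X) + H(Y) - H(X,Y)
I(X;Y) = 1.6189 + 1.3288 - 2.6471 = 0.3006 bits


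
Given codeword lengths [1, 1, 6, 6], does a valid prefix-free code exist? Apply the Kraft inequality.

Kraft inequality: Σ 2^(-l_i) ≤ 1 for prefix-free code
Calculating: 2^(-1) + 2^(-1) + 2^(-6) + 2^(-6)
= 0.5 + 0.5 + 0.015625 + 0.015625
= 1.0312
Since 1.0312 > 1, prefix-free code does not exist


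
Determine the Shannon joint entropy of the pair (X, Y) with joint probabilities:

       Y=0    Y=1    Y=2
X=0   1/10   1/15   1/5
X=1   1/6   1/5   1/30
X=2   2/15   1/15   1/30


H(X,Y) = -Σ p(x,y) log₂ p(x,y)
  p(0,0)=1/10: -0.1000 × log₂(0.1000) = 0.3322
  p(0,1)=1/15: -0.0667 × log₂(0.0667) = 0.2605
  p(0,2)=1/5: -0.2000 × log₂(0.2000) = 0.4644
  p(1,0)=1/6: -0.1667 × log₂(0.1667) = 0.4308
  p(1,1)=1/5: -0.2000 × log₂(0.2000) = 0.4644
  p(1,2)=1/30: -0.0333 × log₂(0.0333) = 0.1636
  p(2,0)=2/15: -0.1333 × log₂(0.1333) = 0.3876
  p(2,1)=1/15: -0.0667 × log₂(0.0667) = 0.2605
  p(2,2)=1/30: -0.0333 × log₂(0.0333) = 0.1636
H(X,Y) = 2.9274 bits


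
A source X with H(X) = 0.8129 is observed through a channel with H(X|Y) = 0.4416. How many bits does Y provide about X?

I(X;Y) = H(X) - H(X|Y)
I(X;Y) = 0.8129 - 0.4416 = 0.3713 bits


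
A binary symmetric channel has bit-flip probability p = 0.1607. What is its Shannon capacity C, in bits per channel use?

For BSC with error probability p:
C = 1 - H(p) where H(p) is binary entropy
H(0.1607) = -0.1607 × log₂(0.1607) - 0.8393 × log₂(0.8393)
H(p) = 0.6360
C = 1 - 0.6360 = 0.3640 bits/use


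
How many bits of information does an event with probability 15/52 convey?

Information content I(x) = -log₂(p(x))
I = -log₂(15/52) = -log₂(0.2885)
I = 1.7935 bits


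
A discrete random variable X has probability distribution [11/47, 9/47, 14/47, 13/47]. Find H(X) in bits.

H(X) = -Σ p(x) log₂ p(x)
  -11/47 × log₂(11/47) = 0.4904
  -9/47 × log₂(9/47) = 0.4566
  -14/47 × log₂(14/47) = 0.5205
  -13/47 × log₂(13/47) = 0.5128
H(X) = 1.9803 bits


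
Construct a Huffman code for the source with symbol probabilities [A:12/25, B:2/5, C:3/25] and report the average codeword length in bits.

Huffman tree construction:
Combine smallest probabilities repeatedly
Resulting codes:
  A: 0 (length 1)
  B: 11 (length 2)
  C: 10 (length 2)
Average length = Σ p(s) × length(s) = 1.5200 bits


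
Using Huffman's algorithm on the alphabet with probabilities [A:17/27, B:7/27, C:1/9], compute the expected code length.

Huffman tree construction:
Combine smallest probabilities repeatedly
Resulting codes:
  A: 1 (length 1)
  B: 01 (length 2)
  C: 00 (length 2)
Average length = Σ p(s) × length(s) = 1.3704 bits


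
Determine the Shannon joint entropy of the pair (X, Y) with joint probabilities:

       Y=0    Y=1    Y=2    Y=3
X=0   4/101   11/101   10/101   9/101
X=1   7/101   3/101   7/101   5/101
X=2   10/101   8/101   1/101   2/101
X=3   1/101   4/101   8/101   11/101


H(X,Y) = -Σ p(x,y) log₂ p(x,y)
  p(0,0)=4/101: -0.0396 × log₂(0.0396) = 0.1845
  p(0,1)=11/101: -0.1089 × log₂(0.1089) = 0.3484
  p(0,2)=10/101: -0.0990 × log₂(0.0990) = 0.3303
  p(0,3)=9/101: -0.0891 × log₂(0.0891) = 0.3108
  p(1,0)=7/101: -0.0693 × log₂(0.0693) = 0.2669
  p(1,1)=3/101: -0.0297 × log₂(0.0297) = 0.1507
  p(1,2)=7/101: -0.0693 × log₂(0.0693) = 0.2669
  p(1,3)=5/101: -0.0495 × log₂(0.0495) = 0.2147
  p(2,0)=10/101: -0.0990 × log₂(0.0990) = 0.3303
  p(2,1)=8/101: -0.0792 × log₂(0.0792) = 0.2898
  p(2,2)=1/101: -0.0099 × log₂(0.0099) = 0.0659
  p(2,3)=2/101: -0.0198 × log₂(0.0198) = 0.1120
  p(3,0)=1/101: -0.0099 × log₂(0.0099) = 0.0659
  p(3,1)=4/101: -0.0396 × log₂(0.0396) = 0.1845
  p(3,2)=8/101: -0.0792 × log₂(0.0792) = 0.2898
  p(3,3)=11/101: -0.1089 × log₂(0.1089) = 0.3484
H(X,Y) = 3.7598 bits


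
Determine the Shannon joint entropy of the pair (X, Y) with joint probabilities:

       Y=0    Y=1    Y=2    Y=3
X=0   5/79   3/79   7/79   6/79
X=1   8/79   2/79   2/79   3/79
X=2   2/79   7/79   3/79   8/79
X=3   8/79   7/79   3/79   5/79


H(X,Y) = -Σ p(x,y) log₂ p(x,y)
  p(0,0)=5/79: -0.0633 × log₂(0.0633) = 0.2520
  p(0,1)=3/79: -0.0380 × log₂(0.0380) = 0.1792
  p(0,2)=7/79: -0.0886 × log₂(0.0886) = 0.3098
  p(0,3)=6/79: -0.0759 × log₂(0.0759) = 0.2824
  p(1,0)=8/79: -0.1013 × log₂(0.1013) = 0.3346
  p(1,1)=2/79: -0.0253 × log₂(0.0253) = 0.1343
  p(1,2)=2/79: -0.0253 × log₂(0.0253) = 0.1343
  p(1,3)=3/79: -0.0380 × log₂(0.0380) = 0.1792
  p(2,0)=2/79: -0.0253 × log₂(0.0253) = 0.1343
  p(2,1)=7/79: -0.0886 × log₂(0.0886) = 0.3098
  p(2,2)=3/79: -0.0380 × log₂(0.0380) = 0.1792
  p(2,3)=8/79: -0.1013 × log₂(0.1013) = 0.3346
  p(3,0)=8/79: -0.1013 × log₂(0.1013) = 0.3346
  p(3,1)=7/79: -0.0886 × log₂(0.0886) = 0.3098
  p(3,2)=3/79: -0.0380 × log₂(0.0380) = 0.1792
  p(3,3)=5/79: -0.0633 × log₂(0.0633) = 0.2520
H(X,Y) = 3.8392 bits


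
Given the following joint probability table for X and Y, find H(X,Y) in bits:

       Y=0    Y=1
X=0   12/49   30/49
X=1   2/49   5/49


H(X,Y) = -Σ p(x,y) log₂ p(x,y)
  p(0,0)=12/49: -0.2449 × log₂(0.2449) = 0.4971
  p(0,1)=30/49: -0.6122 × log₂(0.6122) = 0.4334
  p(1,0)=2/49: -0.0408 × log₂(0.0408) = 0.1884
  p(1,1)=5/49: -0.1020 × log₂(0.1020) = 0.3360
H(X,Y) = 1.4548 bits


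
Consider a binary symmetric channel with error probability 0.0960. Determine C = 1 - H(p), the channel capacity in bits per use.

For BSC with error probability p:
C = 1 - H(p) where H(p) is binary entropy
H(0.0960) = -0.0960 × log₂(0.0960) - 0.9040 × log₂(0.9040)
H(p) = 0.4562
C = 1 - 0.4562 = 0.5438 bits/use


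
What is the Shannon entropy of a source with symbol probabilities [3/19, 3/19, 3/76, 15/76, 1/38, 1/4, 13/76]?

H(X) = -Σ p(x) log₂ p(x)
  -3/19 × log₂(3/19) = 0.4205
  -3/19 × log₂(3/19) = 0.4205
  -3/76 × log₂(3/76) = 0.1841
  -15/76 × log₂(15/76) = 0.4620
  -1/38 × log₂(1/38) = 0.1381
  -1/4 × log₂(1/4) = 0.5000
  -13/76 × log₂(13/76) = 0.4358
H(X) = 2.5609 bits


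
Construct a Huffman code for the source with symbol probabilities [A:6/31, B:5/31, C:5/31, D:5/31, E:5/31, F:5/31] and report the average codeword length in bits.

Huffman tree construction:
Combine smallest probabilities repeatedly
Resulting codes:
  A: 01 (length 2)
  B: 100 (length 3)
  C: 101 (length 3)
  D: 110 (length 3)
  E: 111 (length 3)
  F: 00 (length 2)
Average length = Σ p(s) × length(s) = 2.6452 bits


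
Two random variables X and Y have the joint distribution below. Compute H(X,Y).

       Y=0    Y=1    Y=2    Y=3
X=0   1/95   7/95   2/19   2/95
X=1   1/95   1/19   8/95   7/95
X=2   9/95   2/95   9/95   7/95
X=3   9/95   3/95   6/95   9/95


H(X,Y) = -Σ p(x,y) log₂ p(x,y)
  p(0,0)=1/95: -0.0105 × log₂(0.0105) = 0.0692
  p(0,1)=7/95: -0.0737 × log₂(0.0737) = 0.2772
  p(0,2)=2/19: -0.1053 × log₂(0.1053) = 0.3419
  p(0,3)=2/95: -0.0211 × log₂(0.0211) = 0.1173
  p(1,0)=1/95: -0.0105 × log₂(0.0105) = 0.0692
  p(1,1)=1/19: -0.0526 × log₂(0.0526) = 0.2236
  p(1,2)=8/95: -0.0842 × log₂(0.0842) = 0.3006
  p(1,3)=7/95: -0.0737 × log₂(0.0737) = 0.2772
  p(2,0)=9/95: -0.0947 × log₂(0.0947) = 0.3221
  p(2,1)=2/95: -0.0211 × log₂(0.0211) = 0.1173
  p(2,2)=9/95: -0.0947 × log₂(0.0947) = 0.3221
  p(2,3)=7/95: -0.0737 × log₂(0.0737) = 0.2772
  p(3,0)=9/95: -0.0947 × log₂(0.0947) = 0.3221
  p(3,1)=3/95: -0.0316 × log₂(0.0316) = 0.1574
  p(3,2)=6/95: -0.0632 × log₂(0.0632) = 0.2517
  p(3,3)=9/95: -0.0947 × log₂(0.0947) = 0.3221
H(X,Y) = 3.7681 bits
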